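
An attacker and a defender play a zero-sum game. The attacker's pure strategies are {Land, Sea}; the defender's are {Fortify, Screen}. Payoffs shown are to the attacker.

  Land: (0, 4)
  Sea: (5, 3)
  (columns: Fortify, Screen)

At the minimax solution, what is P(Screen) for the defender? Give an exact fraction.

Row minima: Land → 0, Sea → 3; maximin = 3.
Column maxima: Fortify → 5, Screen → 4; minimax = 4.
3 ≠ 4, so there is no saddle point; optimal play is mixed.
Let the attacker play Land with probability p. Expected payoff against Fortify: 0p + 5(1−p) = −5p + 5; against Screen: 4p + 3(1−p) = p + 3.
Setting these equal: −5p + 5 = p + 3 ⇒ −6p = -2 ⇒ p = 1/3, and the value is (-5)·(1/3) + 5 = 10/3.
For the defender: with q = P(Fortify), equating Land's and Sea's payoffs gives −4q + 4 = 2q + 3 ⇒ q = 1/6.

5/6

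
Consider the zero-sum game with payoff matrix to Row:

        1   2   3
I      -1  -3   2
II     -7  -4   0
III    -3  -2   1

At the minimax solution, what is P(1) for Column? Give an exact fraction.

Row minima: I → -3, II → -7, III → -3; maximin = -3.
Column maxima: 1 → -1, 2 → -2, 3 → 2; minimax = -2.
-3 ≠ -2, so there is no saddle point; optimal play is mixed.
II is strictly dominated by I, so Row never plays it.
3 is strictly dominated by 1 (it gives Row strictly more in every row), so Column never plays it.
On the remaining 2×2 (I, III vs 1, 2):
Let Row play I with probability p. Expected payoff against 1: (-1)p + (-3)(1−p) = 2p − 3; against 2: (-3)p + (-2)(1−p) = −p − 2.
Setting these equal: 2p − 3 = −p − 2 ⇒ 3p = 1 ⇒ p = 1/3, and the value is (2)·(1/3) − 3 = -7/3.
For Column: with q = P(1), equating I's and III's payoffs gives 2q − 3 = −q − 2 ⇒ q = 1/3.

1/3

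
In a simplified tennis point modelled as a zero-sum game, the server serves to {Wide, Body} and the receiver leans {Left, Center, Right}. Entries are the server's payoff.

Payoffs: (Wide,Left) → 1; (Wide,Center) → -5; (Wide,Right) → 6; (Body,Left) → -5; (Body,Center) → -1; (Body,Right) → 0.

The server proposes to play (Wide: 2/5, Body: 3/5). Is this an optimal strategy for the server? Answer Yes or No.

Against Left this mix gives (2/5)·1 + (3/5)·(-5) = -13/5.
Against Center this mix gives (2/5)·(-5) + (3/5)·(-1) = -13/5.
Against Right this mix gives (2/5)·6 + (3/5)·0 = 12/5.
All of the receiver's active replies (Left, Center) yield -13/5, and no column does worse for the server. The mix makes the receiver indifferent and guarantees -13/5, so it is optimal.

Yes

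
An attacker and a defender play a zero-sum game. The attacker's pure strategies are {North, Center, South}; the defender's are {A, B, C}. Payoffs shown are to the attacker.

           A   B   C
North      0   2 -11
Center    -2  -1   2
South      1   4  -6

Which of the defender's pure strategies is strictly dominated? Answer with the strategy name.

B

A holds the attacker's payoff strictly below B in every row: 0 < 2, -2 < -1, 1 < 4.
So B is strictly dominated for the defender.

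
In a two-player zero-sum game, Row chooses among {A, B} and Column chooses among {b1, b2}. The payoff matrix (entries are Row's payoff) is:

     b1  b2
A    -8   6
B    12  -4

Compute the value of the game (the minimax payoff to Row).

Row minima: A → -8, B → -4; maximin = -4.
Column maxima: b1 → 12, b2 → 6; minimax = 6.
-4 ≠ 6, so there is no saddle point; optimal play is mixed.
Let Row play A with probability p. Expected payoff against b1: (-8)p + 12(1−p) = −20p + 12; against b2: 6p + (-4)(1−p) = 10p − 4.
Setting these equal: −20p + 12 = 10p − 4 ⇒ −30p = -16 ⇒ p = 8/15, and the value is (-20)·(8/15) + 12 = 4/3.
For Column: with q = P(b1), equating A's and B's payoffs gives −14q + 6 = 16q − 4 ⇒ q = 1/3.

4/3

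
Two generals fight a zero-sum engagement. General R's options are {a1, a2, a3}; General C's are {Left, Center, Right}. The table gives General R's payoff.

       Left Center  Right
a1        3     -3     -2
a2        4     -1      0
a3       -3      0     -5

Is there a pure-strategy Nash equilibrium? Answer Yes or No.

No

Row minima: a1 → -3, a2 → -1, a3 → -5; maximin = -1.
Column maxima: Left → 4, Center → 0, Right → 0; minimax = 0.
-1 ≠ 0, so no pure-strategy equilibrium exists.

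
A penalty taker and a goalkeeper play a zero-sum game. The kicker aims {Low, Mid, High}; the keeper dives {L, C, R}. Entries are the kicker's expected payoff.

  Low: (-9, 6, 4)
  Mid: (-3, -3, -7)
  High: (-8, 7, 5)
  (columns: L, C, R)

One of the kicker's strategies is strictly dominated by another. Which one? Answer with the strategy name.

High gives a strictly higher payoff than Low against every column: -8 > -9, 7 > 6, 5 > 4.
So Low is strictly dominated and the kicker never plays it.

Low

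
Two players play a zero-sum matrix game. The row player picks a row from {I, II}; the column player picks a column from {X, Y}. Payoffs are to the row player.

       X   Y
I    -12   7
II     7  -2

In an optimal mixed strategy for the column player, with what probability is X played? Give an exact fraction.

Row minima: I → -12, II → -2; maximin = -2.
Column maxima: X → 7, Y → 7; minimax = 7.
-2 ≠ 7, so there is no saddle point; optimal play is mixed.
Let the row player play I with probability p. Expected payoff against X: (-12)p + 7(1−p) = −19p + 7; against Y: 7p + (-2)(1−p) = 9p − 2.
Setting these equal: −19p + 7 = 9p − 2 ⇒ −28p = -9 ⇒ p = 9/28, and the value is (-19)·(9/28) + 7 = 25/28.
For the column player: with q = P(X), equating I's and II's payoffs gives −19q + 7 = 9q − 2 ⇒ q = 9/28.

9/28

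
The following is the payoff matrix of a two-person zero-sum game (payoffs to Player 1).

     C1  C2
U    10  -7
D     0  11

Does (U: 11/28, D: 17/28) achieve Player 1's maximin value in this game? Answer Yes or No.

Yes

Against C1 this mix gives (11/28)·10 + (17/28)·0 = 55/14.
Against C2 this mix gives (11/28)·(-7) + (17/28)·11 = 55/14.
All of Player 2's active replies (C1, C2) yield 55/14, and no column does worse for Player 1. The mix makes Player 2 indifferent and guarantees 55/14, so it is optimal.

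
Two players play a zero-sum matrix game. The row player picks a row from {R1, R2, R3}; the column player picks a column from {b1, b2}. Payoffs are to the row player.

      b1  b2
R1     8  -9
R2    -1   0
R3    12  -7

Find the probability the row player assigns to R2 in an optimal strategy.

19/20

Row minima: R1 → -9, R2 → -1, R3 → -7; maximin = -1.
Column maxima: b1 → 12, b2 → 0; minimax = 0.
-1 ≠ 0, so there is no saddle point; optimal play is mixed.
R1 is strictly dominated by R3, so the row player never plays it.
On the remaining 2×2 (R2, R3 vs b1, b2):
Let the row player play R2 with probability p. Expected payoff against b1: (-1)p + 12(1−p) = −13p + 12; against b2: 0p + (-7)(1−p) = 7p − 7.
Setting these equal: −13p + 12 = 7p − 7 ⇒ −20p = -19 ⇒ p = 19/20, and the value is (-13)·(19/20) + 12 = -7/20.
For the column player: with q = P(b1), equating R2's and R3's payoffs gives −q = 19q − 7 ⇒ q = 7/20.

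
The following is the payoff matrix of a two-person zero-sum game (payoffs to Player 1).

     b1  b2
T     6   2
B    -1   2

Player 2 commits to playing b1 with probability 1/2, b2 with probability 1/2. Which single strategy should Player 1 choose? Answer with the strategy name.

Expected payoff of T: (1/2)·6 + (1/2)·2 = 4.
Expected payoff of B: (1/2)·(-1) + (1/2)·2 = 1/2.
The largest is 4, so Player 1's best response is T.

T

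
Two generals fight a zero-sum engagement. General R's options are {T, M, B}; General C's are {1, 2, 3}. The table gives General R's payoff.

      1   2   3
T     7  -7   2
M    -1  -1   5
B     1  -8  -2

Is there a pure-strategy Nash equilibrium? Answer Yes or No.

Yes

Row minima: T → -7, M → -1, B → -8; maximin = -1.
Column maxima: 1 → 7, 2 → -1, 3 → 5; minimax = -1.
maximin = minimax = -1, so a saddle point exists.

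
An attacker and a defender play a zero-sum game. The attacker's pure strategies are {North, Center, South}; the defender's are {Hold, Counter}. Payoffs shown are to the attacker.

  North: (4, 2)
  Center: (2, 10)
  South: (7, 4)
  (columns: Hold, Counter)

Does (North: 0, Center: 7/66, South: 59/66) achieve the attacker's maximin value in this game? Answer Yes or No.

Against Hold this mix gives (7/66)·2 + (59/66)·7 = 427/66.
Against Counter this mix gives (7/66)·10 + (59/66)·4 = 51/11.
The defender will play Counter, holding the attacker to 51/11. Shifting weight toward the row that does better against Counter would raise this floor (the equalizing mix achieves 62/11 against both Counter and Hold), so the proposed strategy is not optimal.

No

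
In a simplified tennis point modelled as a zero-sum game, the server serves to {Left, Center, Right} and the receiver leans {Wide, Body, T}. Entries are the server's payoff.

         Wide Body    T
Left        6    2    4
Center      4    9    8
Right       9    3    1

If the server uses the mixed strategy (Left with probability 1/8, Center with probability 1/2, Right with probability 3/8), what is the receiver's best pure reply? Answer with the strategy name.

If the receiver plays Wide, the server's expected payoff is (1/8)·6 + (1/2)·4 + (3/8)·9 = 49/8.
If the receiver plays Body, the server's expected payoff is (1/8)·2 + (1/2)·9 + (3/8)·3 = 47/8.
If the receiver plays T, the server's expected payoff is (1/8)·4 + (1/2)·8 + (3/8)·1 = 39/8.
The receiver minimizes the server's payoff; the smallest is 39/8, so the best response is T.

T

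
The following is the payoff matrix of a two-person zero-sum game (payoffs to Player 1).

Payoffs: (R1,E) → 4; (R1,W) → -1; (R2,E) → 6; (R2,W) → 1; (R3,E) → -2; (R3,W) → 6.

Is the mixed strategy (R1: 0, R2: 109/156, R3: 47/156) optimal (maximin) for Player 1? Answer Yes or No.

No

Against E this mix gives (109/156)·6 + (47/156)·(-2) = 140/39.
Against W this mix gives (109/156)·1 + (47/156)·6 = 391/156.
Player 2 will play W, holding Player 1 to 391/156. Shifting weight toward the row that does better against W would raise this floor (the equalizing mix achieves 38/13 against both W and E), so the proposed strategy is not optimal.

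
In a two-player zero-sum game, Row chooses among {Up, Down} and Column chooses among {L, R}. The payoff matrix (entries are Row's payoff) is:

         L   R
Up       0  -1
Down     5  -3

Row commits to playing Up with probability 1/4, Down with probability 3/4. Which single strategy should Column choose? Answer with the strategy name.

If Column plays L, Row's expected payoff is (1/4)·0 + (3/4)·5 = 15/4.
If Column plays R, Row's expected payoff is (1/4)·(-1) + (3/4)·(-3) = -5/2.
Column minimizes Row's payoff; the smallest is -5/2, so the best response is R.

R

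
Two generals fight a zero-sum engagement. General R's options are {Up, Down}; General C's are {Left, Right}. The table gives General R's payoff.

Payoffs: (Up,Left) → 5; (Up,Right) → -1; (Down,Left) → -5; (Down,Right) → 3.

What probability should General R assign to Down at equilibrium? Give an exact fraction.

Row minima: Up → -1, Down → -5; maximin = -1.
Column maxima: Left → 5, Right → 3; minimax = 3.
-1 ≠ 3, so there is no saddle point; optimal play is mixed.
Let General R play Up with probability p. Expected payoff against Left: 5p + (-5)(1−p) = 10p − 5; against Right: (-1)p + 3(1−p) = −4p + 3.
Setting these equal: 10p − 5 = −4p + 3 ⇒ 14p = 8 ⇒ p = 4/7, and the value is (10)·(4/7) − 5 = 5/7.
For General C: with q = P(Left), equating Up's and Down's payoffs gives 6q − 1 = −8q + 3 ⇒ q = 2/7.

3/7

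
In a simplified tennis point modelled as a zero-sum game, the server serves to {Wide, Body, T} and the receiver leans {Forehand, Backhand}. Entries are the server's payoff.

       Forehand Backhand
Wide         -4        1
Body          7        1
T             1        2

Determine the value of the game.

13/7

Row minima: Wide → -4, Body → 1, T → 1; maximin = 1.
Column maxima: Forehand → 7, Backhand → 2; minimax = 2.
1 ≠ 2, so there is no saddle point; optimal play is mixed.
Wide is strictly dominated by T, so the server never plays it.
On the remaining 2×2 (Body, T vs Forehand, Backhand):
Let the server play Body with probability p. Expected payoff against Forehand: 7p + 1(1−p) = 6p + 1; against Backhand: 1p + 2(1−p) = −p + 2.
Setting these equal: 6p + 1 = −p + 2 ⇒ 7p = 1 ⇒ p = 1/7, and the value is (6)·(1/7) + 1 = 13/7.
For the receiver: with q = P(Forehand), equating Body's and T's payoffs gives 6q + 1 = −q + 2 ⇒ q = 1/7.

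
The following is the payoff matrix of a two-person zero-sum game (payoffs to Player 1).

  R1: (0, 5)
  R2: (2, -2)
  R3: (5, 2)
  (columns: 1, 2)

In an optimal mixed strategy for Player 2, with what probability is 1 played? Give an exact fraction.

3/8

Row minima: R1 → 0, R2 → -2, R3 → 2; maximin = 2.
Column maxima: 1 → 5, 2 → 5; minimax = 5.
2 ≠ 5, so there is no saddle point; optimal play is mixed.
R2 is strictly dominated by R3, so Player 1 never plays it.
On the remaining 2×2 (R1, R3 vs 1, 2):
Let Player 1 play R1 with probability p. Expected payoff against 1: 0p + 5(1−p) = −5p + 5; against 2: 5p + 2(1−p) = 3p + 2.
Setting these equal: −5p + 5 = 3p + 2 ⇒ −8p = -3 ⇒ p = 3/8, and the value is (-5)·(3/8) + 5 = 25/8.
For Player 2: with q = P(1), equating R1's and R3's payoffs gives −5q + 5 = 3q + 2 ⇒ q = 3/8.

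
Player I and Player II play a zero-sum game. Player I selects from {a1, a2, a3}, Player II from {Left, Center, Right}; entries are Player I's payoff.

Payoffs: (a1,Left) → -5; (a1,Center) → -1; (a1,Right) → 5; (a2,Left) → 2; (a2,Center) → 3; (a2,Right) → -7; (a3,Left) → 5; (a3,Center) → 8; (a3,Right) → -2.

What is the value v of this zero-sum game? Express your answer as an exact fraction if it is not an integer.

15/17

Row minima: a1 → -5, a2 → -7, a3 → -2; maximin = -2.
Column maxima: Left → 5, Center → 8, Right → 5; minimax = 5.
-2 ≠ 5, so there is no saddle point; optimal play is mixed.
a2 is strictly dominated by a3, so Player I never plays it.
Center is strictly dominated by Left (it gives Player I strictly more in every row), so Player II never plays it.
On the remaining 2×2 (a1, a3 vs Left, Right):
Let Player I play a1 with probability p. Expected payoff against Left: (-5)p + 5(1−p) = −10p + 5; against Right: 5p + (-2)(1−p) = 7p − 2.
Setting these equal: −10p + 5 = 7p − 2 ⇒ −17p = -7 ⇒ p = 7/17, and the value is (-10)·(7/17) + 5 = 15/17.
For Player II: with q = P(Left), equating a1's and a3's payoffs gives −10q + 5 = 7q − 2 ⇒ q = 7/17.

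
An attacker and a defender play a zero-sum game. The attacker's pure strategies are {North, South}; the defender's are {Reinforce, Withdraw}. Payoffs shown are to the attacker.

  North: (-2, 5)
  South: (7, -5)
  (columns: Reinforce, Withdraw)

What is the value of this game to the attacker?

25/19

Row minima: North → -2, South → -5; maximin = -2.
Column maxima: Reinforce → 7, Withdraw → 5; minimax = 5.
-2 ≠ 5, so there is no saddle point; optimal play is mixed.
Let the attacker play North with probability p. Expected payoff against Reinforce: (-2)p + 7(1−p) = −9p + 7; against Withdraw: 5p + (-5)(1−p) = 10p − 5.
Setting these equal: −9p + 7 = 10p − 5 ⇒ −19p = -12 ⇒ p = 12/19, and the value is (-9)·(12/19) + 7 = 25/19.
For the defender: with q = P(Reinforce), equating North's and South's payoffs gives −7q + 5 = 12q − 5 ⇒ q = 10/19.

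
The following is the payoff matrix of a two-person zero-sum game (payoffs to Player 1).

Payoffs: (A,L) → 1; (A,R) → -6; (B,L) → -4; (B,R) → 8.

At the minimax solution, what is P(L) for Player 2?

14/19

Row minima: A → -6, B → -4; maximin = -4.
Column maxima: L → 1, R → 8; minimax = 1.
-4 ≠ 1, so there is no saddle point; optimal play is mixed.
Let Player 1 play A with probability p. Expected payoff against L: 1p + (-4)(1−p) = 5p − 4; against R: (-6)p + 8(1−p) = −14p + 8.
Setting these equal: 5p − 4 = −14p + 8 ⇒ 19p = 12 ⇒ p = 12/19, and the value is (5)·(12/19) − 4 = -16/19.
For Player 2: with q = P(L), equating A's and B's payoffs gives 7q − 6 = −12q + 8 ⇒ q = 14/19.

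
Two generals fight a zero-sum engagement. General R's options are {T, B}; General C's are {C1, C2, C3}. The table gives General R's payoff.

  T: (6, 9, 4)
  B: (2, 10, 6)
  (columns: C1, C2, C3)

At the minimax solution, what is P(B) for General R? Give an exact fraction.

Row minima: T → 4, B → 2; maximin = 4.
Column maxima: C1 → 6, C2 → 10, C3 → 6; minimax = 6.
4 ≠ 6, so there is no saddle point; optimal play is mixed.
C2 is strictly dominated by C1 (it gives General R strictly more in every row), so General C never plays it.
On the remaining 2×2 (T, B vs C1, C3):
Let General R play T with probability p. Expected payoff against C1: 6p + 2(1−p) = 4p + 2; against C3: 4p + 6(1−p) = −2p + 6.
Setting these equal: 4p + 2 = −2p + 6 ⇒ 6p = 4 ⇒ p = 2/3, and the value is (4)·(2/3) + 2 = 14/3.
For General C: with q = P(C1), equating T's and B's payoffs gives 2q + 4 = −4q + 6 ⇒ q = 1/3.

1/3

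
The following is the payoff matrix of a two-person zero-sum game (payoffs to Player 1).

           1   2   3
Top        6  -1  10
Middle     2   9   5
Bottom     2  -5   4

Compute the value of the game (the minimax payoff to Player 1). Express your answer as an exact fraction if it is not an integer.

4

Row minima: Top → -1, Middle → 2, Bottom → -5; maximin = 2.
Column maxima: 1 → 6, 2 → 9, 3 → 10; minimax = 6.
2 ≠ 6, so there is no saddle point; optimal play is mixed.
Bottom is strictly dominated by Top, so Player 1 never plays it.
3 is strictly dominated by 1 (it gives Player 1 strictly more in every row), so Player 2 never plays it.
On the remaining 2×2 (Top, Middle vs 1, 2):
Let Player 1 play Top with probability p. Expected payoff against 1: 6p + 2(1−p) = 4p + 2; against 2: (-1)p + 9(1−p) = −10p + 9.
Setting these equal: 4p + 2 = −10p + 9 ⇒ 14p = 7 ⇒ p = 1/2, and the value is (4)·(1/2) + 2 = 4.
For Player 2: with q = P(1), equating Top's and Middle's payoffs gives 7q − 1 = −7q + 9 ⇒ q = 5/7.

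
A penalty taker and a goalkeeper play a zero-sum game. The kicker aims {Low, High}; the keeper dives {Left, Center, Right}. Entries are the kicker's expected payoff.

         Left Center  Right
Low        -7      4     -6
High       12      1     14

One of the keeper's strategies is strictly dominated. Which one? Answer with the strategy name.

Right

Left holds the kicker's payoff strictly below Right in every row: -7 < -6, 12 < 14.
So Right is strictly dominated for the keeper.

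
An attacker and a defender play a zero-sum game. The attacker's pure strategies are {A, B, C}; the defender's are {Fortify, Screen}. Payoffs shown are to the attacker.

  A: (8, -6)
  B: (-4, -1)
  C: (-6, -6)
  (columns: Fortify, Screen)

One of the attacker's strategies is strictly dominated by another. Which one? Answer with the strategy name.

C

B gives a strictly higher payoff than C against every column: -4 > -6, -1 > -6.
So C is strictly dominated and the attacker never plays it.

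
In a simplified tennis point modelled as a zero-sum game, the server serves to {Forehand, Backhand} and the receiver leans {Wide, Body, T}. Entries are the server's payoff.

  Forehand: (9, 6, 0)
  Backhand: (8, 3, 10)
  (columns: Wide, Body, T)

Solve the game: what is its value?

Row minima: Forehand → 0, Backhand → 3; maximin = 3.
Column maxima: Wide → 9, Body → 6, T → 10; minimax = 6.
3 ≠ 6, so there is no saddle point; optimal play is mixed.
Wide is strictly dominated by Body (it gives the server strictly more in every row), so the receiver never plays it.
On the remaining 2×2 (Forehand, Backhand vs Body, T):
Let the server play Forehand with probability p. Expected payoff against Body: 6p + 3(1−p) = 3p + 3; against T: 0p + 10(1−p) = −10p + 10.
Setting these equal: 3p + 3 = −10p + 10 ⇒ 13p = 7 ⇒ p = 7/13, and the value is (3)·(7/13) + 3 = 60/13.
For the receiver: with q = P(Body), equating Forehand's and Backhand's payoffs gives 6q = −7q + 10 ⇒ q = 10/13.

60/13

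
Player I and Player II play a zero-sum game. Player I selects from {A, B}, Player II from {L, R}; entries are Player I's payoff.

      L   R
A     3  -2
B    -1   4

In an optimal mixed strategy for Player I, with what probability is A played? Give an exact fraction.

Row minima: A → -2, B → -1; maximin = -1.
Column maxima: L → 3, R → 4; minimax = 3.
-1 ≠ 3, so there is no saddle point; optimal play is mixed.
Let Player I play A with probability p. Expected payoff against L: 3p + (-1)(1−p) = 4p − 1; against R: (-2)p + 4(1−p) = −6p + 4.
Setting these equal: 4p − 1 = −6p + 4 ⇒ 10p = 5 ⇒ p = 1/2, and the value is (4)·(1/2) − 1 = 1.
For Player II: with q = P(L), equating A's and B's payoffs gives 5q − 2 = −5q + 4 ⇒ q = 3/5.

1/2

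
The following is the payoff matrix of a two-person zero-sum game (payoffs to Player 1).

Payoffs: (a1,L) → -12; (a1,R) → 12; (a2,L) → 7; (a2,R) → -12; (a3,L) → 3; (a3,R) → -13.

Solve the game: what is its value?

-60/43

Row minima: a1 → -12, a2 → -12, a3 → -13; maximin = -12.
Column maxima: L → 7, R → 12; minimax = 7.
-12 ≠ 7, so there is no saddle point; optimal play is mixed.
a3 is strictly dominated by a2, so Player 1 never plays it.
On the remaining 2×2 (a1, a2 vs L, R):
Let Player 1 play a1 with probability p. Expected payoff against L: (-12)p + 7(1−p) = −19p + 7; against R: 12p + (-12)(1−p) = 24p − 12.
Setting these equal: −19p + 7 = 24p − 12 ⇒ −43p = -19 ⇒ p = 19/43, and the value is (-19)·(19/43) + 7 = -60/43.
For Player 2: with q = P(L), equating a1's and a2's payoffs gives −24q + 12 = 19q − 12 ⇒ q = 24/43.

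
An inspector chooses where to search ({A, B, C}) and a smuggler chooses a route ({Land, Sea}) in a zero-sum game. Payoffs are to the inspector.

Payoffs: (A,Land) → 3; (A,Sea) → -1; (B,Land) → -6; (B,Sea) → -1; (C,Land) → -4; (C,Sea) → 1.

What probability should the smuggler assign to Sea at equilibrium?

7/9

Row minima: A → -1, B → -6, C → -4; maximin = -1.
Column maxima: Land → 3, Sea → 1; minimax = 1.
-1 ≠ 1, so there is no saddle point; optimal play is mixed.
B is strictly dominated by C, so the inspector never plays it.
On the remaining 2×2 (A, C vs Land, Sea):
Let the inspector play A with probability p. Expected payoff against Land: 3p + (-4)(1−p) = 7p − 4; against Sea: (-1)p + 1(1−p) = −2p + 1.
Setting these equal: 7p − 4 = −2p + 1 ⇒ 9p = 5 ⇒ p = 5/9, and the value is (7)·(5/9) − 4 = -1/9.
For the smuggler: with q = P(Land), equating A's and C's payoffs gives 4q − 1 = −5q + 1 ⇒ q = 2/9.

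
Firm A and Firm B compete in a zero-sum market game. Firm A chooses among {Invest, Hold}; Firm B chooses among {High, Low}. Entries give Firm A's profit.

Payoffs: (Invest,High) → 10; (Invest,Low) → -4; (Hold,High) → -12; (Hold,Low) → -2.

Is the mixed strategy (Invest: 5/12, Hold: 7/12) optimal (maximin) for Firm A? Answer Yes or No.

Against High this mix gives (5/12)·10 + (7/12)·(-12) = -17/6.
Against Low this mix gives (5/12)·(-4) + (7/12)·(-2) = -17/6.
All of Firm B's active replies (High, Low) yield -17/6, and no column does worse for Firm A. The mix makes Firm B indifferent and guarantees -17/6, so it is optimal.

Yes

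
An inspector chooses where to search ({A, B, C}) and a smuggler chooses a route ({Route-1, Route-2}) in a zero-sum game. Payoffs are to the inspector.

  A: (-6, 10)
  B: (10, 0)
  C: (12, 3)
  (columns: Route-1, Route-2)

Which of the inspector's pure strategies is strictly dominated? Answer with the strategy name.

C gives a strictly higher payoff than B against every column: 12 > 10, 3 > 0.
So B is strictly dominated and the inspector never plays it.

B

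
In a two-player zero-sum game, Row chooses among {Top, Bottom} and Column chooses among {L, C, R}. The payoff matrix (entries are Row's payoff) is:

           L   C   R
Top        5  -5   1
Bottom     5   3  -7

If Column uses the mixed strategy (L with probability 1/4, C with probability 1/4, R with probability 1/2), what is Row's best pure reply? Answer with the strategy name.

Expected payoff of Top: (1/4)·5 + (1/4)·(-5) + (1/2)·1 = 1/2.
Expected payoff of Bottom: (1/4)·5 + (1/4)·3 + (1/2)·(-7) = -3/2.
The largest is 1/2, so Row's best response is Top.

Top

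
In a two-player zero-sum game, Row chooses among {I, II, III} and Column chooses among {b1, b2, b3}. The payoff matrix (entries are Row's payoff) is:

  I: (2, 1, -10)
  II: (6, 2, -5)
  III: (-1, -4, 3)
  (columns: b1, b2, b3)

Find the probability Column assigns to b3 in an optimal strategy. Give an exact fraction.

3/7

Row minima: I → -10, II → -5, III → -4; maximin = -4.
Column maxima: b1 → 6, b2 → 2, b3 → 3; minimax = 2.
-4 ≠ 2, so there is no saddle point; optimal play is mixed.
I is strictly dominated by II, so Row never plays it.
b1 is strictly dominated by b2 (it gives Row strictly more in every row), so Column never plays it.
On the remaining 2×2 (II, III vs b2, b3):
Let Row play II with probability p. Expected payoff against b2: 2p + (-4)(1−p) = 6p − 4; against b3: (-5)p + 3(1−p) = −8p + 3.
Setting these equal: 6p − 4 = −8p + 3 ⇒ 14p = 7 ⇒ p = 1/2, and the value is (6)·(1/2) − 4 = -1.
For Column: with q = P(b2), equating II's and III's payoffs gives 7q − 5 = −7q + 3 ⇒ q = 4/7.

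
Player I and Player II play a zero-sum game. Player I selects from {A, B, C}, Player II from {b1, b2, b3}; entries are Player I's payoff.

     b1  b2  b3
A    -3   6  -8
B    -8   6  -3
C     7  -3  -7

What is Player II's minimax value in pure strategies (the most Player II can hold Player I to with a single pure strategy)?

Column maxima: b1 → 7, b2 → 6, b3 → -3.
The smallest of these is -3.

-3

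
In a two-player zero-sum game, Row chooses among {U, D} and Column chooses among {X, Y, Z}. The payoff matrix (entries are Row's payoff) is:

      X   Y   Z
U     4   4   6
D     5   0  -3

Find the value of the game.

4

Row minima: U → 4, D → -3; maximin = 4.
Column maxima: X → 5, Y → 4, Z → 6; minimax = 4.
Since maximin = minimax = 4, there is a saddle point and the value is 4.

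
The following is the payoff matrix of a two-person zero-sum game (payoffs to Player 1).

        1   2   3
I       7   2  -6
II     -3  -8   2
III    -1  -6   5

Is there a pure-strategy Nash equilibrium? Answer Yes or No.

No

Row minima: I → -6, II → -8, III → -6; maximin = -6.
Column maxima: 1 → 7, 2 → 2, 3 → 5; minimax = 2.
-6 ≠ 2, so no pure-strategy equilibrium exists.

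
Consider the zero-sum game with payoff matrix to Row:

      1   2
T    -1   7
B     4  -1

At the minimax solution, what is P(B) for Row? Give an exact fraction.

8/13

Row minima: T → -1, B → -1; maximin = -1.
Column maxima: 1 → 4, 2 → 7; minimax = 4.
-1 ≠ 4, so there is no saddle point; optimal play is mixed.
Let Row play T with probability p. Expected payoff against 1: (-1)p + 4(1−p) = −5p + 4; against 2: 7p + (-1)(1−p) = 8p − 1.
Setting these equal: −5p + 4 = 8p − 1 ⇒ −13p = -5 ⇒ p = 5/13, and the value is (-5)·(5/13) + 4 = 27/13.
For Column: with q = P(1), equating T's and B's payoffs gives −8q + 7 = 5q − 1 ⇒ q = 8/13.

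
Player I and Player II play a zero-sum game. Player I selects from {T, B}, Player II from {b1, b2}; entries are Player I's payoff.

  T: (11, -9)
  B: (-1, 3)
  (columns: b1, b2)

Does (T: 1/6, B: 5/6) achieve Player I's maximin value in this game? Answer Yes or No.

Yes

Against b1 this mix gives (1/6)·11 + (5/6)·(-1) = 1.
Against b2 this mix gives (1/6)·(-9) + (5/6)·3 = 1.
All of Player II's active replies (b1, b2) yield 1, and no column does worse for Player I. The mix makes Player II indifferent and guarantees 1, so it is optimal.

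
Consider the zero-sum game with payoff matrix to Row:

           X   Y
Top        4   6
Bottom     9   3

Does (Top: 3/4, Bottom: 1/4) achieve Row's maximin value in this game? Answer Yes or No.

Against X this mix gives (3/4)·4 + (1/4)·9 = 21/4.
Against Y this mix gives (3/4)·6 + (1/4)·3 = 21/4.
All of Column's active replies (X, Y) yield 21/4, and no column does worse for Row. The mix makes Column indifferent and guarantees 21/4, so it is optimal.

Yes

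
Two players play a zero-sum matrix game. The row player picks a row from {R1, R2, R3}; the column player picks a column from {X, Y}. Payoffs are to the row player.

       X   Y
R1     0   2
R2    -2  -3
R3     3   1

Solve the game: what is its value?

Row minima: R1 → 0, R2 → -3, R3 → 1; maximin = 1.
Column maxima: X → 3, Y → 2; minimax = 2.
1 ≠ 2, so there is no saddle point; optimal play is mixed.
R2 is strictly dominated by R1, so the row player never plays it.
On the remaining 2×2 (R1, R3 vs X, Y):
Let the row player play R1 with probability p. Expected payoff against X: 0p + 3(1−p) = −3p + 3; against Y: 2p + 1(1−p) = p + 1.
Setting these equal: −3p + 3 = p + 1 ⇒ −4p = -2 ⇒ p = 1/2, and the value is (-3)·(1/2) + 3 = 3/2.
For the column player: with q = P(X), equating R1's and R3's payoffs gives −2q + 2 = 2q + 1 ⇒ q = 1/4.

3/2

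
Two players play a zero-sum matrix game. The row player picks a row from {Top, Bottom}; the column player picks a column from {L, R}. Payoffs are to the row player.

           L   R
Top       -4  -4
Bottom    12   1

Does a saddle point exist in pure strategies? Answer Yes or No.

Row minima: Top → -4, Bottom → 1; maximin = 1.
Column maxima: L → 12, R → 1; minimax = 1.
maximin = minimax = 1, so a saddle point exists.

Yes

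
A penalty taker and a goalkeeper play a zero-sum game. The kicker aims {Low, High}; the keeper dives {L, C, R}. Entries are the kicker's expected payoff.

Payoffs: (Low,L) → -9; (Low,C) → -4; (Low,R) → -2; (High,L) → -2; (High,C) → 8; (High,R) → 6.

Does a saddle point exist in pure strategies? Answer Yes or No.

Yes

Row minima: Low → -9, High → -2; maximin = -2.
Column maxima: L → -2, C → 8, R → 6; minimax = -2.
maximin = minimax = -2, so a saddle point exists.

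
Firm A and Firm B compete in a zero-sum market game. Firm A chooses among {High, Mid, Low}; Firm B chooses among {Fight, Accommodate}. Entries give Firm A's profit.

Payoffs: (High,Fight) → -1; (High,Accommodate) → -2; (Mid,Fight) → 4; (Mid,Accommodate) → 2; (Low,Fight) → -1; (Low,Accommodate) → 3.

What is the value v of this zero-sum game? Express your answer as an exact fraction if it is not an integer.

Row minima: High → -2, Mid → 2, Low → -1; maximin = 2.
Column maxima: Fight → 4, Accommodate → 3; minimax = 3.
2 ≠ 3, so there is no saddle point; optimal play is mixed.
High is strictly dominated by Mid, so Firm A never plays it.
On the remaining 2×2 (Mid, Low vs Fight, Accommodate):
Let Firm A play Mid with probability p. Expected payoff against Fight: 4p + (-1)(1−p) = 5p − 1; against Accommodate: 2p + 3(1−p) = −p + 3.
Setting these equal: 5p − 1 = −p + 3 ⇒ 6p = 4 ⇒ p = 2/3, and the value is (5)·(2/3) − 1 = 7/3.
For Firm B: with q = P(Fight), equating Mid's and Low's payoffs gives 2q + 2 = −4q + 3 ⇒ q = 1/6.

7/3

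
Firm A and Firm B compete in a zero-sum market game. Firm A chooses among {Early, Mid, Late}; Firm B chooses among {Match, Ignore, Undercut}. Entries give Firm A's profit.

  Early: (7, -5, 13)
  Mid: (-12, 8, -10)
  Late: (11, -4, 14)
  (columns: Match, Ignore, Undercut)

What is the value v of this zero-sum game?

Row minima: Early → -5, Mid → -12, Late → -4; maximin = -4.
Column maxima: Match → 11, Ignore → 8, Undercut → 14; minimax = 8.
-4 ≠ 8, so there is no saddle point; optimal play is mixed.
Early is strictly dominated by Late, so Firm A never plays it.
Undercut is strictly dominated by Match (it gives Firm A strictly more in every row), so Firm B never plays it.
On the remaining 2×2 (Mid, Late vs Match, Ignore):
Let Firm A play Mid with probability p. Expected payoff against Match: (-12)p + 11(1−p) = −23p + 11; against Ignore: 8p + (-4)(1−p) = 12p − 4.
Setting these equal: −23p + 11 = 12p − 4 ⇒ −35p = -15 ⇒ p = 3/7, and the value is (-23)·(3/7) + 11 = 8/7.
For Firm B: with q = P(Match), equating Mid's and Late's payoffs gives −20q + 8 = 15q − 4 ⇒ q = 12/35.

8/7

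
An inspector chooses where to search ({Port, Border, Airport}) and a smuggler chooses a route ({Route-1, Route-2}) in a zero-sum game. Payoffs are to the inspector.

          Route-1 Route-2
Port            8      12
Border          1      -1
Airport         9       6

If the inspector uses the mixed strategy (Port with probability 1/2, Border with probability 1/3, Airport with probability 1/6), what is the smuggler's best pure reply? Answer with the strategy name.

If the smuggler plays Route-1, the inspector's expected payoff is (1/2)·8 + (1/3)·1 + (1/6)·9 = 35/6.
If the smuggler plays Route-2, the inspector's expected payoff is (1/2)·12 + (1/3)·(-1) + (1/6)·6 = 20/3.
The smuggler minimizes the inspector's payoff; the smallest is 35/6, so the best response is Route-1.

Route-1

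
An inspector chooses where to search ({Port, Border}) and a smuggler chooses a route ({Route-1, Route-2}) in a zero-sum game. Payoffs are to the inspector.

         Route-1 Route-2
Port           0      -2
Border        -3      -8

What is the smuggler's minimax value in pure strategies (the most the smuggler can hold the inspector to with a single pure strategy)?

-2

Column maxima: Route-1 → 0, Route-2 → -2.
The smallest of these is -2.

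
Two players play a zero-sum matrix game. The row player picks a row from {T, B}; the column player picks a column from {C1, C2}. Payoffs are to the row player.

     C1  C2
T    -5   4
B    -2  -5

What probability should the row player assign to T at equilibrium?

1/4

Row minima: T → -5, B → -5; maximin = -5.
Column maxima: C1 → -2, C2 → 4; minimax = -2.
-5 ≠ -2, so there is no saddle point; optimal play is mixed.
Let the row player play T with probability p. Expected payoff against C1: (-5)p + (-2)(1−p) = −3p − 2; against C2: 4p + (-5)(1−p) = 9p − 5.
Setting these equal: −3p − 2 = 9p − 5 ⇒ −12p = -3 ⇒ p = 1/4, and the value is (-3)·(1/4) − 2 = -11/4.
For the column player: with q = P(C1), equating T's and B's payoffs gives −9q + 4 = 3q − 5 ⇒ q = 3/4.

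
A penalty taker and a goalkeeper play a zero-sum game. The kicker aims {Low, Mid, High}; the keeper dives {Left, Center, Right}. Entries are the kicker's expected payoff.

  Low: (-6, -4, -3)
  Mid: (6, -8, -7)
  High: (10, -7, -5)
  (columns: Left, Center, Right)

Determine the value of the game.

-82/19

Row minima: Low → -6, Mid → -8, High → -7; maximin = -6.
Column maxima: Left → 10, Center → -4, Right → -3; minimax = -4.
-6 ≠ -4, so there is no saddle point; optimal play is mixed.
Mid is strictly dominated by High, so the kicker never plays it.
Right is strictly dominated by Center (it gives the kicker strictly more in every row), so the keeper never plays it.
On the remaining 2×2 (Low, High vs Left, Center):
Let the kicker play Low with probability p. Expected payoff against Left: (-6)p + 10(1−p) = −16p + 10; against Center: (-4)p + (-7)(1−p) = 3p − 7.
Setting these equal: −16p + 10 = 3p − 7 ⇒ −19p = -17 ⇒ p = 17/19, and the value is (-16)·(17/19) + 10 = -82/19.
For the keeper: with q = P(Left), equating Low's and High's payoffs gives −2q − 4 = 17q − 7 ⇒ q = 3/19.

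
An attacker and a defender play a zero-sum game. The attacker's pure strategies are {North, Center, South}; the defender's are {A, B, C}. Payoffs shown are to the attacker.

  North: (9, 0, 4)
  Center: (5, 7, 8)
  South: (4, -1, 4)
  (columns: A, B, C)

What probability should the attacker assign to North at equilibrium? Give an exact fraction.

Row minima: North → 0, Center → 5, South → -1; maximin = 5.
Column maxima: A → 9, B → 7, C → 8; minimax = 7.
5 ≠ 7, so there is no saddle point; optimal play is mixed.
South is strictly dominated by Center, so the attacker never plays it.
C is strictly dominated by B (it gives the attacker strictly more in every row), so the defender never plays it.
On the remaining 2×2 (North, Center vs A, B):
Let the attacker play North with probability p. Expected payoff against A: 9p + 5(1−p) = 4p + 5; against B: 0p + 7(1−p) = −7p + 7.
Setting these equal: 4p + 5 = −7p + 7 ⇒ 11p = 2 ⇒ p = 2/11, and the value is (4)·(2/11) + 5 = 63/11.
For the defender: with q = P(A), equating North's and Center's payoffs gives 9q = −2q + 7 ⇒ q = 7/11.

2/11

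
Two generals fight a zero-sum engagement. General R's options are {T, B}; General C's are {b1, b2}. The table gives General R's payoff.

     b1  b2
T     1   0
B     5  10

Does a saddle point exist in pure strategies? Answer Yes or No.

Yes

Row minima: T → 0, B → 5; maximin = 5.
Column maxima: b1 → 5, b2 → 10; minimax = 5.
maximin = minimax = 5, so a saddle point exists.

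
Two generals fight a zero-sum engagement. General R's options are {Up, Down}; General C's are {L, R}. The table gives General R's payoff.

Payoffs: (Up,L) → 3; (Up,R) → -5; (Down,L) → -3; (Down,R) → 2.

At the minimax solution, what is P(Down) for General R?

Row minima: Up → -5, Down → -3; maximin = -3.
Column maxima: L → 3, R → 2; minimax = 2.
-3 ≠ 2, so there is no saddle point; optimal play is mixed.
Let General R play Up with probability p. Expected payoff against L: 3p + (-3)(1−p) = 6p − 3; against R: (-5)p + 2(1−p) = −7p + 2.
Setting these equal: 6p − 3 = −7p + 2 ⇒ 13p = 5 ⇒ p = 5/13, and the value is (6)·(5/13) − 3 = -9/13.
For General C: with q = P(L), equating Up's and Down's payoffs gives 8q − 5 = −5q + 2 ⇒ q = 7/13.

8/13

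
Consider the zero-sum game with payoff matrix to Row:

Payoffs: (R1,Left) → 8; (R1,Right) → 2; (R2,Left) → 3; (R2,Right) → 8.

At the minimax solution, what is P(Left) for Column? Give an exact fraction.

Row minima: R1 → 2, R2 → 3; maximin = 3.
Column maxima: Left → 8, Right → 8; minimax = 8.
3 ≠ 8, so there is no saddle point; optimal play is mixed.
Let Row play R1 with probability p. Expected payoff against Left: 8p + 3(1−p) = 5p + 3; against Right: 2p + 8(1−p) = −6p + 8.
Setting these equal: 5p + 3 = −6p + 8 ⇒ 11p = 5 ⇒ p = 5/11, and the value is (5)·(5/11) + 3 = 58/11.
For Column: with q = P(Left), equating R1's and R2's payoffs gives 6q + 2 = −5q + 8 ⇒ q = 6/11.

6/11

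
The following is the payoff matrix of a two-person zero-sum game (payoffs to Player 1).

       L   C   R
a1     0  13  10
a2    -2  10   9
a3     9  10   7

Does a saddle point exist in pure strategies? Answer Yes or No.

No

Row minima: a1 → 0, a2 → -2, a3 → 7; maximin = 7.
Column maxima: L → 9, C → 13, R → 10; minimax = 9.
7 ≠ 9, so no pure-strategy equilibrium exists.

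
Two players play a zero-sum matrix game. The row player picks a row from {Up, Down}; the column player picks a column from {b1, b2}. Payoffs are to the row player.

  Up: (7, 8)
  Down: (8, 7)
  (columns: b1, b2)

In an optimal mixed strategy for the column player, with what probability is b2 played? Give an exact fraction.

Row minima: Up → 7, Down → 7; maximin = 7.
Column maxima: b1 → 8, b2 → 8; minimax = 8.
7 ≠ 8, so there is no saddle point; optimal play is mixed.
Let the row player play Up with probability p. Expected payoff against b1: 7p + 8(1−p) = −p + 8; against b2: 8p + 7(1−p) = p + 7.
Setting these equal: −p + 8 = p + 7 ⇒ −2p = -1 ⇒ p = 1/2, and the value is (-1)·(1/2) + 8 = 15/2.
For the column player: with q = P(b1), equating Up's and Down's payoffs gives −q + 8 = q + 7 ⇒ q = 1/2.

1/2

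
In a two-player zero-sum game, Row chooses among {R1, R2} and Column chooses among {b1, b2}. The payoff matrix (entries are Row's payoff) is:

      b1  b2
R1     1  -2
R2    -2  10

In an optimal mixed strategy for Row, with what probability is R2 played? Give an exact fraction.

Row minima: R1 → -2, R2 → -2; maximin = -2.
Column maxima: b1 → 1, b2 → 10; minimax = 1.
-2 ≠ 1, so there is no saddle point; optimal play is mixed.
Let Row play R1 with probability p. Expected payoff against b1: 1p + (-2)(1−p) = 3p − 2; against b2: (-2)p + 10(1−p) = −12p + 10.
Setting these equal: 3p − 2 = −12p + 10 ⇒ 15p = 12 ⇒ p = 4/5, and the value is (3)·(4/5) − 2 = 2/5.
For Column: with q = P(b1), equating R1's and R2's payoffs gives 3q − 2 = −12q + 10 ⇒ q = 4/5.

1/5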